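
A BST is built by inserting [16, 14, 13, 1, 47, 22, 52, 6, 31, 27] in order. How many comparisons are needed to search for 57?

Search path for 57: 16 -> 47 -> 52
Found: False
Comparisons: 3


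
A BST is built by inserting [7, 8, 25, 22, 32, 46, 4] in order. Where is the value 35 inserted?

Starting tree (level order): [7, 4, 8, None, None, None, 25, 22, 32, None, None, None, 46]
Insertion path: 7 -> 8 -> 25 -> 32 -> 46
Result: insert 35 as left child of 46
Final tree (level order): [7, 4, 8, None, None, None, 25, 22, 32, None, None, None, 46, 35]


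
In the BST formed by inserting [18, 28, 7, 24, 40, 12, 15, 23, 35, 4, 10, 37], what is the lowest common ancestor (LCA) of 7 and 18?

Tree insertion order: [18, 28, 7, 24, 40, 12, 15, 23, 35, 4, 10, 37]
Tree (level-order array): [18, 7, 28, 4, 12, 24, 40, None, None, 10, 15, 23, None, 35, None, None, None, None, None, None, None, None, 37]
In a BST, the LCA of p=7, q=18 is the first node v on the
root-to-leaf path with p <= v <= q (go left if both < v, right if both > v).
Walk from root:
  at 18: 7 <= 18 <= 18, this is the LCA
LCA = 18


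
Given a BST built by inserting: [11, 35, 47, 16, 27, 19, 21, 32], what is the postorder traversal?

Tree insertion order: [11, 35, 47, 16, 27, 19, 21, 32]
Tree (level-order array): [11, None, 35, 16, 47, None, 27, None, None, 19, 32, None, 21]
Postorder traversal: [21, 19, 32, 27, 16, 47, 35, 11]


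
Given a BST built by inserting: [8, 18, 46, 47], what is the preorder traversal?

Tree insertion order: [8, 18, 46, 47]
Tree (level-order array): [8, None, 18, None, 46, None, 47]
Preorder traversal: [8, 18, 46, 47]


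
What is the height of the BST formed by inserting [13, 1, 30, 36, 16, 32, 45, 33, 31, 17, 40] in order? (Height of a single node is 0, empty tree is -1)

Insertion order: [13, 1, 30, 36, 16, 32, 45, 33, 31, 17, 40]
Tree (level-order array): [13, 1, 30, None, None, 16, 36, None, 17, 32, 45, None, None, 31, 33, 40]
Compute height bottom-up (empty subtree = -1):
  height(1) = 1 + max(-1, -1) = 0
  height(17) = 1 + max(-1, -1) = 0
  height(16) = 1 + max(-1, 0) = 1
  height(31) = 1 + max(-1, -1) = 0
  height(33) = 1 + max(-1, -1) = 0
  height(32) = 1 + max(0, 0) = 1
  height(40) = 1 + max(-1, -1) = 0
  height(45) = 1 + max(0, -1) = 1
  height(36) = 1 + max(1, 1) = 2
  height(30) = 1 + max(1, 2) = 3
  height(13) = 1 + max(0, 3) = 4
Height = 4


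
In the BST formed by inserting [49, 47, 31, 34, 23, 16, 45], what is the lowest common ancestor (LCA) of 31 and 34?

Tree insertion order: [49, 47, 31, 34, 23, 16, 45]
Tree (level-order array): [49, 47, None, 31, None, 23, 34, 16, None, None, 45]
In a BST, the LCA of p=31, q=34 is the first node v on the
root-to-leaf path with p <= v <= q (go left if both < v, right if both > v).
Walk from root:
  at 49: both 31 and 34 < 49, go left
  at 47: both 31 and 34 < 47, go left
  at 31: 31 <= 31 <= 34, this is the LCA
LCA = 31


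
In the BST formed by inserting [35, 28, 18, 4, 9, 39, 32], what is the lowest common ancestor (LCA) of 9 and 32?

Tree insertion order: [35, 28, 18, 4, 9, 39, 32]
Tree (level-order array): [35, 28, 39, 18, 32, None, None, 4, None, None, None, None, 9]
In a BST, the LCA of p=9, q=32 is the first node v on the
root-to-leaf path with p <= v <= q (go left if both < v, right if both > v).
Walk from root:
  at 35: both 9 and 32 < 35, go left
  at 28: 9 <= 28 <= 32, this is the LCA
LCA = 28


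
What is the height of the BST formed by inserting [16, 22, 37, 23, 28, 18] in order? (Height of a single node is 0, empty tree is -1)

Insertion order: [16, 22, 37, 23, 28, 18]
Tree (level-order array): [16, None, 22, 18, 37, None, None, 23, None, None, 28]
Compute height bottom-up (empty subtree = -1):
  height(18) = 1 + max(-1, -1) = 0
  height(28) = 1 + max(-1, -1) = 0
  height(23) = 1 + max(-1, 0) = 1
  height(37) = 1 + max(1, -1) = 2
  height(22) = 1 + max(0, 2) = 3
  height(16) = 1 + max(-1, 3) = 4
Height = 4


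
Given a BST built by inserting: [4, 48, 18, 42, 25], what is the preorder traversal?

Tree insertion order: [4, 48, 18, 42, 25]
Tree (level-order array): [4, None, 48, 18, None, None, 42, 25]
Preorder traversal: [4, 48, 18, 42, 25]


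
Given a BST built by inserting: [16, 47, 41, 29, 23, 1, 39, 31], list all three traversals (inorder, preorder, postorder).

Tree insertion order: [16, 47, 41, 29, 23, 1, 39, 31]
Tree (level-order array): [16, 1, 47, None, None, 41, None, 29, None, 23, 39, None, None, 31]
Inorder (L, root, R): [1, 16, 23, 29, 31, 39, 41, 47]
Preorder (root, L, R): [16, 1, 47, 41, 29, 23, 39, 31]
Postorder (L, R, root): [1, 23, 31, 39, 29, 41, 47, 16]


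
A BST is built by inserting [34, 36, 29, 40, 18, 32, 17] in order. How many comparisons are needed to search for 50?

Search path for 50: 34 -> 36 -> 40
Found: False
Comparisons: 3


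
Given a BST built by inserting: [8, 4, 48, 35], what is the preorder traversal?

Tree insertion order: [8, 4, 48, 35]
Tree (level-order array): [8, 4, 48, None, None, 35]
Preorder traversal: [8, 4, 48, 35]


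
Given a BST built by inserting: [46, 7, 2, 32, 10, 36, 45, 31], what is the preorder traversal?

Tree insertion order: [46, 7, 2, 32, 10, 36, 45, 31]
Tree (level-order array): [46, 7, None, 2, 32, None, None, 10, 36, None, 31, None, 45]
Preorder traversal: [46, 7, 2, 32, 10, 31, 36, 45]


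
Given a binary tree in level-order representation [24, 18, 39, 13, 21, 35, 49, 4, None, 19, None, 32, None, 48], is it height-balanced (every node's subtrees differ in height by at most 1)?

Tree (level-order array): [24, 18, 39, 13, 21, 35, 49, 4, None, 19, None, 32, None, 48]
Definition: a tree is height-balanced if, at every node, |h(left) - h(right)| <= 1 (empty subtree has height -1).
Bottom-up per-node check:
  node 4: h_left=-1, h_right=-1, diff=0 [OK], height=0
  node 13: h_left=0, h_right=-1, diff=1 [OK], height=1
  node 19: h_left=-1, h_right=-1, diff=0 [OK], height=0
  node 21: h_left=0, h_right=-1, diff=1 [OK], height=1
  node 18: h_left=1, h_right=1, diff=0 [OK], height=2
  node 32: h_left=-1, h_right=-1, diff=0 [OK], height=0
  node 35: h_left=0, h_right=-1, diff=1 [OK], height=1
  node 48: h_left=-1, h_right=-1, diff=0 [OK], height=0
  node 49: h_left=0, h_right=-1, diff=1 [OK], height=1
  node 39: h_left=1, h_right=1, diff=0 [OK], height=2
  node 24: h_left=2, h_right=2, diff=0 [OK], height=3
All nodes satisfy the balance condition.
Result: Balanced


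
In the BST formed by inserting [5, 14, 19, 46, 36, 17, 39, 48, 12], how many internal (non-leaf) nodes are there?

Tree built from: [5, 14, 19, 46, 36, 17, 39, 48, 12]
Tree (level-order array): [5, None, 14, 12, 19, None, None, 17, 46, None, None, 36, 48, None, 39]
Rule: An internal node has at least one child.
Per-node child counts:
  node 5: 1 child(ren)
  node 14: 2 child(ren)
  node 12: 0 child(ren)
  node 19: 2 child(ren)
  node 17: 0 child(ren)
  node 46: 2 child(ren)
  node 36: 1 child(ren)
  node 39: 0 child(ren)
  node 48: 0 child(ren)
Matching nodes: [5, 14, 19, 46, 36]
Count of internal (non-leaf) nodes: 5


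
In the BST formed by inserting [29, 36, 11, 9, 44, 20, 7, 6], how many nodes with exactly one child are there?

Tree built from: [29, 36, 11, 9, 44, 20, 7, 6]
Tree (level-order array): [29, 11, 36, 9, 20, None, 44, 7, None, None, None, None, None, 6]
Rule: These are nodes with exactly 1 non-null child.
Per-node child counts:
  node 29: 2 child(ren)
  node 11: 2 child(ren)
  node 9: 1 child(ren)
  node 7: 1 child(ren)
  node 6: 0 child(ren)
  node 20: 0 child(ren)
  node 36: 1 child(ren)
  node 44: 0 child(ren)
Matching nodes: [9, 7, 36]
Count of nodes with exactly one child: 3


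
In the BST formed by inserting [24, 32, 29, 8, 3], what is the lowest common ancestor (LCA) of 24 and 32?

Tree insertion order: [24, 32, 29, 8, 3]
Tree (level-order array): [24, 8, 32, 3, None, 29]
In a BST, the LCA of p=24, q=32 is the first node v on the
root-to-leaf path with p <= v <= q (go left if both < v, right if both > v).
Walk from root:
  at 24: 24 <= 24 <= 32, this is the LCA
LCA = 24


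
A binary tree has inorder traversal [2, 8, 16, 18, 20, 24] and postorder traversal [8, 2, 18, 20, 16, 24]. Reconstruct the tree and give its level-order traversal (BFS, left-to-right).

Inorder:   [2, 8, 16, 18, 20, 24]
Postorder: [8, 2, 18, 20, 16, 24]
Algorithm: postorder visits root last, so walk postorder right-to-left;
each value is the root of the current inorder slice — split it at that
value, recurse on the right subtree first, then the left.
Recursive splits:
  root=24; inorder splits into left=[2, 8, 16, 18, 20], right=[]
  root=16; inorder splits into left=[2, 8], right=[18, 20]
  root=20; inorder splits into left=[18], right=[]
  root=18; inorder splits into left=[], right=[]
  root=2; inorder splits into left=[], right=[8]
  root=8; inorder splits into left=[], right=[]
Reconstructed level-order: [24, 16, 2, 20, 8, 18]


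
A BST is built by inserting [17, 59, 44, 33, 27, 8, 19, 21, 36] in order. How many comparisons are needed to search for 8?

Search path for 8: 17 -> 8
Found: True
Comparisons: 2


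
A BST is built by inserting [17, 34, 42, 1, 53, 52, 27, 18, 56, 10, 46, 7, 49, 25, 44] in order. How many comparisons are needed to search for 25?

Search path for 25: 17 -> 34 -> 27 -> 18 -> 25
Found: True
Comparisons: 5


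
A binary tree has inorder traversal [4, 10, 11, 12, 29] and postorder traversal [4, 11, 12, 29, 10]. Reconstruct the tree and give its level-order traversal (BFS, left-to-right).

Inorder:   [4, 10, 11, 12, 29]
Postorder: [4, 11, 12, 29, 10]
Algorithm: postorder visits root last, so walk postorder right-to-left;
each value is the root of the current inorder slice — split it at that
value, recurse on the right subtree first, then the left.
Recursive splits:
  root=10; inorder splits into left=[4], right=[11, 12, 29]
  root=29; inorder splits into left=[11, 12], right=[]
  root=12; inorder splits into left=[11], right=[]
  root=11; inorder splits into left=[], right=[]
  root=4; inorder splits into left=[], right=[]
Reconstructed level-order: [10, 4, 29, 12, 11]


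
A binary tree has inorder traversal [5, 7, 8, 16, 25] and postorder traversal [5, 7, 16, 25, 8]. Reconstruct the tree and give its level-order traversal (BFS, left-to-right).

Inorder:   [5, 7, 8, 16, 25]
Postorder: [5, 7, 16, 25, 8]
Algorithm: postorder visits root last, so walk postorder right-to-left;
each value is the root of the current inorder slice — split it at that
value, recurse on the right subtree first, then the left.
Recursive splits:
  root=8; inorder splits into left=[5, 7], right=[16, 25]
  root=25; inorder splits into left=[16], right=[]
  root=16; inorder splits into left=[], right=[]
  root=7; inorder splits into left=[5], right=[]
  root=5; inorder splits into left=[], right=[]
Reconstructed level-order: [8, 7, 25, 5, 16]


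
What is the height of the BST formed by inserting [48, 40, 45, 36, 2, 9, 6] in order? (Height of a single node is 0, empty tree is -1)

Insertion order: [48, 40, 45, 36, 2, 9, 6]
Tree (level-order array): [48, 40, None, 36, 45, 2, None, None, None, None, 9, 6]
Compute height bottom-up (empty subtree = -1):
  height(6) = 1 + max(-1, -1) = 0
  height(9) = 1 + max(0, -1) = 1
  height(2) = 1 + max(-1, 1) = 2
  height(36) = 1 + max(2, -1) = 3
  height(45) = 1 + max(-1, -1) = 0
  height(40) = 1 + max(3, 0) = 4
  height(48) = 1 + max(4, -1) = 5
Height = 5


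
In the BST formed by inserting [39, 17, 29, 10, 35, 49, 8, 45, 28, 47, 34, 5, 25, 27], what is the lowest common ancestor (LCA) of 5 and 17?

Tree insertion order: [39, 17, 29, 10, 35, 49, 8, 45, 28, 47, 34, 5, 25, 27]
Tree (level-order array): [39, 17, 49, 10, 29, 45, None, 8, None, 28, 35, None, 47, 5, None, 25, None, 34, None, None, None, None, None, None, 27]
In a BST, the LCA of p=5, q=17 is the first node v on the
root-to-leaf path with p <= v <= q (go left if both < v, right if both > v).
Walk from root:
  at 39: both 5 and 17 < 39, go left
  at 17: 5 <= 17 <= 17, this is the LCA
LCA = 17


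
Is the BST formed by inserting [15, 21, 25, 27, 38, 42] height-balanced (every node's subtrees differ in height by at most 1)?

Tree (level-order array): [15, None, 21, None, 25, None, 27, None, 38, None, 42]
Definition: a tree is height-balanced if, at every node, |h(left) - h(right)| <= 1 (empty subtree has height -1).
Bottom-up per-node check:
  node 42: h_left=-1, h_right=-1, diff=0 [OK], height=0
  node 38: h_left=-1, h_right=0, diff=1 [OK], height=1
  node 27: h_left=-1, h_right=1, diff=2 [FAIL (|-1-1|=2 > 1)], height=2
  node 25: h_left=-1, h_right=2, diff=3 [FAIL (|-1-2|=3 > 1)], height=3
  node 21: h_left=-1, h_right=3, diff=4 [FAIL (|-1-3|=4 > 1)], height=4
  node 15: h_left=-1, h_right=4, diff=5 [FAIL (|-1-4|=5 > 1)], height=5
Node 27 violates the condition: |-1 - 1| = 2 > 1.
Result: Not balanced


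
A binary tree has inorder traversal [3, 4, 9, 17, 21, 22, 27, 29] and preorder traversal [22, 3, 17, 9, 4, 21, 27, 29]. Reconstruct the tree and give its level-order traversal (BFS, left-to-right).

Inorder:  [3, 4, 9, 17, 21, 22, 27, 29]
Preorder: [22, 3, 17, 9, 4, 21, 27, 29]
Algorithm: preorder visits root first, so consume preorder in order;
for each root, split the current inorder slice at that value into
left-subtree inorder and right-subtree inorder, then recurse.
Recursive splits:
  root=22; inorder splits into left=[3, 4, 9, 17, 21], right=[27, 29]
  root=3; inorder splits into left=[], right=[4, 9, 17, 21]
  root=17; inorder splits into left=[4, 9], right=[21]
  root=9; inorder splits into left=[4], right=[]
  root=4; inorder splits into left=[], right=[]
  root=21; inorder splits into left=[], right=[]
  root=27; inorder splits into left=[], right=[29]
  root=29; inorder splits into left=[], right=[]
Reconstructed level-order: [22, 3, 27, 17, 29, 9, 21, 4]


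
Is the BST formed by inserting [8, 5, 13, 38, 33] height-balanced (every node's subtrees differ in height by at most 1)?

Tree (level-order array): [8, 5, 13, None, None, None, 38, 33]
Definition: a tree is height-balanced if, at every node, |h(left) - h(right)| <= 1 (empty subtree has height -1).
Bottom-up per-node check:
  node 5: h_left=-1, h_right=-1, diff=0 [OK], height=0
  node 33: h_left=-1, h_right=-1, diff=0 [OK], height=0
  node 38: h_left=0, h_right=-1, diff=1 [OK], height=1
  node 13: h_left=-1, h_right=1, diff=2 [FAIL (|-1-1|=2 > 1)], height=2
  node 8: h_left=0, h_right=2, diff=2 [FAIL (|0-2|=2 > 1)], height=3
Node 13 violates the condition: |-1 - 1| = 2 > 1.
Result: Not balanced


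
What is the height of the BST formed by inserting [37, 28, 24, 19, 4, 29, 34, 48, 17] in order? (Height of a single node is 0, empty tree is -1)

Insertion order: [37, 28, 24, 19, 4, 29, 34, 48, 17]
Tree (level-order array): [37, 28, 48, 24, 29, None, None, 19, None, None, 34, 4, None, None, None, None, 17]
Compute height bottom-up (empty subtree = -1):
  height(17) = 1 + max(-1, -1) = 0
  height(4) = 1 + max(-1, 0) = 1
  height(19) = 1 + max(1, -1) = 2
  height(24) = 1 + max(2, -1) = 3
  height(34) = 1 + max(-1, -1) = 0
  height(29) = 1 + max(-1, 0) = 1
  height(28) = 1 + max(3, 1) = 4
  height(48) = 1 + max(-1, -1) = 0
  height(37) = 1 + max(4, 0) = 5
Height = 5


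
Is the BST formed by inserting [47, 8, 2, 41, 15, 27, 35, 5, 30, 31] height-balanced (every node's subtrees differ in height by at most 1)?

Tree (level-order array): [47, 8, None, 2, 41, None, 5, 15, None, None, None, None, 27, None, 35, 30, None, None, 31]
Definition: a tree is height-balanced if, at every node, |h(left) - h(right)| <= 1 (empty subtree has height -1).
Bottom-up per-node check:
  node 5: h_left=-1, h_right=-1, diff=0 [OK], height=0
  node 2: h_left=-1, h_right=0, diff=1 [OK], height=1
  node 31: h_left=-1, h_right=-1, diff=0 [OK], height=0
  node 30: h_left=-1, h_right=0, diff=1 [OK], height=1
  node 35: h_left=1, h_right=-1, diff=2 [FAIL (|1--1|=2 > 1)], height=2
  node 27: h_left=-1, h_right=2, diff=3 [FAIL (|-1-2|=3 > 1)], height=3
  node 15: h_left=-1, h_right=3, diff=4 [FAIL (|-1-3|=4 > 1)], height=4
  node 41: h_left=4, h_right=-1, diff=5 [FAIL (|4--1|=5 > 1)], height=5
  node 8: h_left=1, h_right=5, diff=4 [FAIL (|1-5|=4 > 1)], height=6
  node 47: h_left=6, h_right=-1, diff=7 [FAIL (|6--1|=7 > 1)], height=7
Node 35 violates the condition: |1 - -1| = 2 > 1.
Result: Not balanced


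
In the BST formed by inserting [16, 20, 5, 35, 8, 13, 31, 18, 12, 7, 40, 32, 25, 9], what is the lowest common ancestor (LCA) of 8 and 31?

Tree insertion order: [16, 20, 5, 35, 8, 13, 31, 18, 12, 7, 40, 32, 25, 9]
Tree (level-order array): [16, 5, 20, None, 8, 18, 35, 7, 13, None, None, 31, 40, None, None, 12, None, 25, 32, None, None, 9]
In a BST, the LCA of p=8, q=31 is the first node v on the
root-to-leaf path with p <= v <= q (go left if both < v, right if both > v).
Walk from root:
  at 16: 8 <= 16 <= 31, this is the LCA
LCA = 16


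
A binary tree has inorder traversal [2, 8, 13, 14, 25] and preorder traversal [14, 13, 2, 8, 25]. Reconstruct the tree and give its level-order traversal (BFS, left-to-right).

Inorder:  [2, 8, 13, 14, 25]
Preorder: [14, 13, 2, 8, 25]
Algorithm: preorder visits root first, so consume preorder in order;
for each root, split the current inorder slice at that value into
left-subtree inorder and right-subtree inorder, then recurse.
Recursive splits:
  root=14; inorder splits into left=[2, 8, 13], right=[25]
  root=13; inorder splits into left=[2, 8], right=[]
  root=2; inorder splits into left=[], right=[8]
  root=8; inorder splits into left=[], right=[]
  root=25; inorder splits into left=[], right=[]
Reconstructed level-order: [14, 13, 25, 2, 8]


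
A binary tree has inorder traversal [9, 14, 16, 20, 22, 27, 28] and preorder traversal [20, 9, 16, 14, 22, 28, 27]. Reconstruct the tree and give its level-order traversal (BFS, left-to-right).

Inorder:  [9, 14, 16, 20, 22, 27, 28]
Preorder: [20, 9, 16, 14, 22, 28, 27]
Algorithm: preorder visits root first, so consume preorder in order;
for each root, split the current inorder slice at that value into
left-subtree inorder and right-subtree inorder, then recurse.
Recursive splits:
  root=20; inorder splits into left=[9, 14, 16], right=[22, 27, 28]
  root=9; inorder splits into left=[], right=[14, 16]
  root=16; inorder splits into left=[14], right=[]
  root=14; inorder splits into left=[], right=[]
  root=22; inorder splits into left=[], right=[27, 28]
  root=28; inorder splits into left=[27], right=[]
  root=27; inorder splits into left=[], right=[]
Reconstructed level-order: [20, 9, 22, 16, 28, 14, 27]


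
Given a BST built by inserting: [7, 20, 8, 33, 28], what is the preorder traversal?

Tree insertion order: [7, 20, 8, 33, 28]
Tree (level-order array): [7, None, 20, 8, 33, None, None, 28]
Preorder traversal: [7, 20, 8, 33, 28]


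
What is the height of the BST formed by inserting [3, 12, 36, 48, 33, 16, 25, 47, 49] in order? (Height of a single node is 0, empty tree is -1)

Insertion order: [3, 12, 36, 48, 33, 16, 25, 47, 49]
Tree (level-order array): [3, None, 12, None, 36, 33, 48, 16, None, 47, 49, None, 25]
Compute height bottom-up (empty subtree = -1):
  height(25) = 1 + max(-1, -1) = 0
  height(16) = 1 + max(-1, 0) = 1
  height(33) = 1 + max(1, -1) = 2
  height(47) = 1 + max(-1, -1) = 0
  height(49) = 1 + max(-1, -1) = 0
  height(48) = 1 + max(0, 0) = 1
  height(36) = 1 + max(2, 1) = 3
  height(12) = 1 + max(-1, 3) = 4
  height(3) = 1 + max(-1, 4) = 5
Height = 5


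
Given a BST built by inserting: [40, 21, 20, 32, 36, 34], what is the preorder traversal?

Tree insertion order: [40, 21, 20, 32, 36, 34]
Tree (level-order array): [40, 21, None, 20, 32, None, None, None, 36, 34]
Preorder traversal: [40, 21, 20, 32, 36, 34]


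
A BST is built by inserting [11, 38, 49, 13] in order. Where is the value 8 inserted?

Starting tree (level order): [11, None, 38, 13, 49]
Insertion path: 11
Result: insert 8 as left child of 11
Final tree (level order): [11, 8, 38, None, None, 13, 49]


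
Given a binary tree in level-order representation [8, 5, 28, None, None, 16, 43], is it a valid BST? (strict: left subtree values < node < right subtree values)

Level-order array: [8, 5, 28, None, None, 16, 43]
Validate using subtree bounds (lo, hi): at each node, require lo < value < hi,
then recurse left with hi=value and right with lo=value.
Preorder trace (stopping at first violation):
  at node 8 with bounds (-inf, +inf): OK
  at node 5 with bounds (-inf, 8): OK
  at node 28 with bounds (8, +inf): OK
  at node 16 with bounds (8, 28): OK
  at node 43 with bounds (28, +inf): OK
No violation found at any node.
Result: Valid BST


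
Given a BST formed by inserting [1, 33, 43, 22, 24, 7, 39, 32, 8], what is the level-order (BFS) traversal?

Tree insertion order: [1, 33, 43, 22, 24, 7, 39, 32, 8]
Tree (level-order array): [1, None, 33, 22, 43, 7, 24, 39, None, None, 8, None, 32]
BFS from the root, enqueuing left then right child of each popped node:
  queue [1] -> pop 1, enqueue [33], visited so far: [1]
  queue [33] -> pop 33, enqueue [22, 43], visited so far: [1, 33]
  queue [22, 43] -> pop 22, enqueue [7, 24], visited so far: [1, 33, 22]
  queue [43, 7, 24] -> pop 43, enqueue [39], visited so far: [1, 33, 22, 43]
  queue [7, 24, 39] -> pop 7, enqueue [8], visited so far: [1, 33, 22, 43, 7]
  queue [24, 39, 8] -> pop 24, enqueue [32], visited so far: [1, 33, 22, 43, 7, 24]
  queue [39, 8, 32] -> pop 39, enqueue [none], visited so far: [1, 33, 22, 43, 7, 24, 39]
  queue [8, 32] -> pop 8, enqueue [none], visited so far: [1, 33, 22, 43, 7, 24, 39, 8]
  queue [32] -> pop 32, enqueue [none], visited so far: [1, 33, 22, 43, 7, 24, 39, 8, 32]
Result: [1, 33, 22, 43, 7, 24, 39, 8, 32]


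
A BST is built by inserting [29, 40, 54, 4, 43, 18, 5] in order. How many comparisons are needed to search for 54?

Search path for 54: 29 -> 40 -> 54
Found: True
Comparisons: 3


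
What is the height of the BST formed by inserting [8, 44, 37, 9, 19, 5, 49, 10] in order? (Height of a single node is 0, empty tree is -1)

Insertion order: [8, 44, 37, 9, 19, 5, 49, 10]
Tree (level-order array): [8, 5, 44, None, None, 37, 49, 9, None, None, None, None, 19, 10]
Compute height bottom-up (empty subtree = -1):
  height(5) = 1 + max(-1, -1) = 0
  height(10) = 1 + max(-1, -1) = 0
  height(19) = 1 + max(0, -1) = 1
  height(9) = 1 + max(-1, 1) = 2
  height(37) = 1 + max(2, -1) = 3
  height(49) = 1 + max(-1, -1) = 0
  height(44) = 1 + max(3, 0) = 4
  height(8) = 1 + max(0, 4) = 5
Height = 5


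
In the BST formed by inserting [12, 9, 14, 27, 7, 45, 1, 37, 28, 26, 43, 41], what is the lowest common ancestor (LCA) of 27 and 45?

Tree insertion order: [12, 9, 14, 27, 7, 45, 1, 37, 28, 26, 43, 41]
Tree (level-order array): [12, 9, 14, 7, None, None, 27, 1, None, 26, 45, None, None, None, None, 37, None, 28, 43, None, None, 41]
In a BST, the LCA of p=27, q=45 is the first node v on the
root-to-leaf path with p <= v <= q (go left if both < v, right if both > v).
Walk from root:
  at 12: both 27 and 45 > 12, go right
  at 14: both 27 and 45 > 14, go right
  at 27: 27 <= 27 <= 45, this is the LCA
LCA = 27


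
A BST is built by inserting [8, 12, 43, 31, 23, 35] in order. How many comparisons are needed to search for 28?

Search path for 28: 8 -> 12 -> 43 -> 31 -> 23
Found: False
Comparisons: 5


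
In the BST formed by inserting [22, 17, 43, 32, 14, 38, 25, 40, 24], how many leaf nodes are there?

Tree built from: [22, 17, 43, 32, 14, 38, 25, 40, 24]
Tree (level-order array): [22, 17, 43, 14, None, 32, None, None, None, 25, 38, 24, None, None, 40]
Rule: A leaf has 0 children.
Per-node child counts:
  node 22: 2 child(ren)
  node 17: 1 child(ren)
  node 14: 0 child(ren)
  node 43: 1 child(ren)
  node 32: 2 child(ren)
  node 25: 1 child(ren)
  node 24: 0 child(ren)
  node 38: 1 child(ren)
  node 40: 0 child(ren)
Matching nodes: [14, 24, 40]
Count of leaf nodes: 3


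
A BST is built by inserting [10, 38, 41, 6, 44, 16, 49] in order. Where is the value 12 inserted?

Starting tree (level order): [10, 6, 38, None, None, 16, 41, None, None, None, 44, None, 49]
Insertion path: 10 -> 38 -> 16
Result: insert 12 as left child of 16
Final tree (level order): [10, 6, 38, None, None, 16, 41, 12, None, None, 44, None, None, None, 49]


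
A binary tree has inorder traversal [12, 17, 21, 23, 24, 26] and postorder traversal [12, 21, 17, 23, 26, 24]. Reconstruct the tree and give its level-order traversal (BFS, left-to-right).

Inorder:   [12, 17, 21, 23, 24, 26]
Postorder: [12, 21, 17, 23, 26, 24]
Algorithm: postorder visits root last, so walk postorder right-to-left;
each value is the root of the current inorder slice — split it at that
value, recurse on the right subtree first, then the left.
Recursive splits:
  root=24; inorder splits into left=[12, 17, 21, 23], right=[26]
  root=26; inorder splits into left=[], right=[]
  root=23; inorder splits into left=[12, 17, 21], right=[]
  root=17; inorder splits into left=[12], right=[21]
  root=21; inorder splits into left=[], right=[]
  root=12; inorder splits into left=[], right=[]
Reconstructed level-order: [24, 23, 26, 17, 12, 21]


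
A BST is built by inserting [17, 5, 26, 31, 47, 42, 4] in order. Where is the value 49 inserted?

Starting tree (level order): [17, 5, 26, 4, None, None, 31, None, None, None, 47, 42]
Insertion path: 17 -> 26 -> 31 -> 47
Result: insert 49 as right child of 47
Final tree (level order): [17, 5, 26, 4, None, None, 31, None, None, None, 47, 42, 49]


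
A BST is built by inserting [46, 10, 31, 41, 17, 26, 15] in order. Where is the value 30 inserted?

Starting tree (level order): [46, 10, None, None, 31, 17, 41, 15, 26]
Insertion path: 46 -> 10 -> 31 -> 17 -> 26
Result: insert 30 as right child of 26
Final tree (level order): [46, 10, None, None, 31, 17, 41, 15, 26, None, None, None, None, None, 30]


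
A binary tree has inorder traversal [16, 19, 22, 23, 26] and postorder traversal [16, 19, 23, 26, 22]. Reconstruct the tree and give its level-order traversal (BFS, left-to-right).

Inorder:   [16, 19, 22, 23, 26]
Postorder: [16, 19, 23, 26, 22]
Algorithm: postorder visits root last, so walk postorder right-to-left;
each value is the root of the current inorder slice — split it at that
value, recurse on the right subtree first, then the left.
Recursive splits:
  root=22; inorder splits into left=[16, 19], right=[23, 26]
  root=26; inorder splits into left=[23], right=[]
  root=23; inorder splits into left=[], right=[]
  root=19; inorder splits into left=[16], right=[]
  root=16; inorder splits into left=[], right=[]
Reconstructed level-order: [22, 19, 26, 16, 23]


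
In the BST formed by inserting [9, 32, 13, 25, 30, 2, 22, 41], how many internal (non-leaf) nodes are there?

Tree built from: [9, 32, 13, 25, 30, 2, 22, 41]
Tree (level-order array): [9, 2, 32, None, None, 13, 41, None, 25, None, None, 22, 30]
Rule: An internal node has at least one child.
Per-node child counts:
  node 9: 2 child(ren)
  node 2: 0 child(ren)
  node 32: 2 child(ren)
  node 13: 1 child(ren)
  node 25: 2 child(ren)
  node 22: 0 child(ren)
  node 30: 0 child(ren)
  node 41: 0 child(ren)
Matching nodes: [9, 32, 13, 25]
Count of internal (non-leaf) nodes: 4


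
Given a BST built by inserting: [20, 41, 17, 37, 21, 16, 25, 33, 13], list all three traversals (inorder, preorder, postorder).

Tree insertion order: [20, 41, 17, 37, 21, 16, 25, 33, 13]
Tree (level-order array): [20, 17, 41, 16, None, 37, None, 13, None, 21, None, None, None, None, 25, None, 33]
Inorder (L, root, R): [13, 16, 17, 20, 21, 25, 33, 37, 41]
Preorder (root, L, R): [20, 17, 16, 13, 41, 37, 21, 25, 33]
Postorder (L, R, root): [13, 16, 17, 33, 25, 21, 37, 41, 20]


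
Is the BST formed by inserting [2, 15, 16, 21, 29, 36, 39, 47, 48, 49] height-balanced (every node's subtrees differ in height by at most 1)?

Tree (level-order array): [2, None, 15, None, 16, None, 21, None, 29, None, 36, None, 39, None, 47, None, 48, None, 49]
Definition: a tree is height-balanced if, at every node, |h(left) - h(right)| <= 1 (empty subtree has height -1).
Bottom-up per-node check:
  node 49: h_left=-1, h_right=-1, diff=0 [OK], height=0
  node 48: h_left=-1, h_right=0, diff=1 [OK], height=1
  node 47: h_left=-1, h_right=1, diff=2 [FAIL (|-1-1|=2 > 1)], height=2
  node 39: h_left=-1, h_right=2, diff=3 [FAIL (|-1-2|=3 > 1)], height=3
  node 36: h_left=-1, h_right=3, diff=4 [FAIL (|-1-3|=4 > 1)], height=4
  node 29: h_left=-1, h_right=4, diff=5 [FAIL (|-1-4|=5 > 1)], height=5
  node 21: h_left=-1, h_right=5, diff=6 [FAIL (|-1-5|=6 > 1)], height=6
  node 16: h_left=-1, h_right=6, diff=7 [FAIL (|-1-6|=7 > 1)], height=7
  node 15: h_left=-1, h_right=7, diff=8 [FAIL (|-1-7|=8 > 1)], height=8
  node 2: h_left=-1, h_right=8, diff=9 [FAIL (|-1-8|=9 > 1)], height=9
Node 47 violates the condition: |-1 - 1| = 2 > 1.
Result: Not balanced


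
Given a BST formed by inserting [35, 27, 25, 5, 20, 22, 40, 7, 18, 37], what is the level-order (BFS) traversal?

Tree insertion order: [35, 27, 25, 5, 20, 22, 40, 7, 18, 37]
Tree (level-order array): [35, 27, 40, 25, None, 37, None, 5, None, None, None, None, 20, 7, 22, None, 18]
BFS from the root, enqueuing left then right child of each popped node:
  queue [35] -> pop 35, enqueue [27, 40], visited so far: [35]
  queue [27, 40] -> pop 27, enqueue [25], visited so far: [35, 27]
  queue [40, 25] -> pop 40, enqueue [37], visited so far: [35, 27, 40]
  queue [25, 37] -> pop 25, enqueue [5], visited so far: [35, 27, 40, 25]
  queue [37, 5] -> pop 37, enqueue [none], visited so far: [35, 27, 40, 25, 37]
  queue [5] -> pop 5, enqueue [20], visited so far: [35, 27, 40, 25, 37, 5]
  queue [20] -> pop 20, enqueue [7, 22], visited so far: [35, 27, 40, 25, 37, 5, 20]
  queue [7, 22] -> pop 7, enqueue [18], visited so far: [35, 27, 40, 25, 37, 5, 20, 7]
  queue [22, 18] -> pop 22, enqueue [none], visited so far: [35, 27, 40, 25, 37, 5, 20, 7, 22]
  queue [18] -> pop 18, enqueue [none], visited so far: [35, 27, 40, 25, 37, 5, 20, 7, 22, 18]
Result: [35, 27, 40, 25, 37, 5, 20, 7, 22, 18]


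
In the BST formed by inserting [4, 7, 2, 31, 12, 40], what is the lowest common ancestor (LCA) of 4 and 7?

Tree insertion order: [4, 7, 2, 31, 12, 40]
Tree (level-order array): [4, 2, 7, None, None, None, 31, 12, 40]
In a BST, the LCA of p=4, q=7 is the first node v on the
root-to-leaf path with p <= v <= q (go left if both < v, right if both > v).
Walk from root:
  at 4: 4 <= 4 <= 7, this is the LCA
LCA = 4


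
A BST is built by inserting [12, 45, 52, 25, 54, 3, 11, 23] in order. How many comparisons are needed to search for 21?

Search path for 21: 12 -> 45 -> 25 -> 23
Found: False
Comparisons: 4


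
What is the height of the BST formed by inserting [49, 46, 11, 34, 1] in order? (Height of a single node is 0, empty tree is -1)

Insertion order: [49, 46, 11, 34, 1]
Tree (level-order array): [49, 46, None, 11, None, 1, 34]
Compute height bottom-up (empty subtree = -1):
  height(1) = 1 + max(-1, -1) = 0
  height(34) = 1 + max(-1, -1) = 0
  height(11) = 1 + max(0, 0) = 1
  height(46) = 1 + max(1, -1) = 2
  height(49) = 1 + max(2, -1) = 3
Height = 3


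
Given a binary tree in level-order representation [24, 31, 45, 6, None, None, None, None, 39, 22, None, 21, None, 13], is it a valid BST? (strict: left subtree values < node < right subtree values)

Level-order array: [24, 31, 45, 6, None, None, None, None, 39, 22, None, 21, None, 13]
Validate using subtree bounds (lo, hi): at each node, require lo < value < hi,
then recurse left with hi=value and right with lo=value.
Preorder trace (stopping at first violation):
  at node 24 with bounds (-inf, +inf): OK
  at node 31 with bounds (-inf, 24): VIOLATION
Node 31 violates its bound: not (-inf < 31 < 24).
Result: Not a valid BST


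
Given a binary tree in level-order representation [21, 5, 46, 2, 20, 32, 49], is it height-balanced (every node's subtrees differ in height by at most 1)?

Tree (level-order array): [21, 5, 46, 2, 20, 32, 49]
Definition: a tree is height-balanced if, at every node, |h(left) - h(right)| <= 1 (empty subtree has height -1).
Bottom-up per-node check:
  node 2: h_left=-1, h_right=-1, diff=0 [OK], height=0
  node 20: h_left=-1, h_right=-1, diff=0 [OK], height=0
  node 5: h_left=0, h_right=0, diff=0 [OK], height=1
  node 32: h_left=-1, h_right=-1, diff=0 [OK], height=0
  node 49: h_left=-1, h_right=-1, diff=0 [OK], height=0
  node 46: h_left=0, h_right=0, diff=0 [OK], height=1
  node 21: h_left=1, h_right=1, diff=0 [OK], height=2
All nodes satisfy the balance condition.
Result: Balanced


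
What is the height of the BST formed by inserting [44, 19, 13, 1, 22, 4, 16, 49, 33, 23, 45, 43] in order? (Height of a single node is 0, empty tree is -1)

Insertion order: [44, 19, 13, 1, 22, 4, 16, 49, 33, 23, 45, 43]
Tree (level-order array): [44, 19, 49, 13, 22, 45, None, 1, 16, None, 33, None, None, None, 4, None, None, 23, 43]
Compute height bottom-up (empty subtree = -1):
  height(4) = 1 + max(-1, -1) = 0
  height(1) = 1 + max(-1, 0) = 1
  height(16) = 1 + max(-1, -1) = 0
  height(13) = 1 + max(1, 0) = 2
  height(23) = 1 + max(-1, -1) = 0
  height(43) = 1 + max(-1, -1) = 0
  height(33) = 1 + max(0, 0) = 1
  height(22) = 1 + max(-1, 1) = 2
  height(19) = 1 + max(2, 2) = 3
  height(45) = 1 + max(-1, -1) = 0
  height(49) = 1 + max(0, -1) = 1
  height(44) = 1 + max(3, 1) = 4
Height = 4


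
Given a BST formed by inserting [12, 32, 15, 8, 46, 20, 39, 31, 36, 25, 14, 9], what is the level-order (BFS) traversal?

Tree insertion order: [12, 32, 15, 8, 46, 20, 39, 31, 36, 25, 14, 9]
Tree (level-order array): [12, 8, 32, None, 9, 15, 46, None, None, 14, 20, 39, None, None, None, None, 31, 36, None, 25]
BFS from the root, enqueuing left then right child of each popped node:
  queue [12] -> pop 12, enqueue [8, 32], visited so far: [12]
  queue [8, 32] -> pop 8, enqueue [9], visited so far: [12, 8]
  queue [32, 9] -> pop 32, enqueue [15, 46], visited so far: [12, 8, 32]
  queue [9, 15, 46] -> pop 9, enqueue [none], visited so far: [12, 8, 32, 9]
  queue [15, 46] -> pop 15, enqueue [14, 20], visited so far: [12, 8, 32, 9, 15]
  queue [46, 14, 20] -> pop 46, enqueue [39], visited so far: [12, 8, 32, 9, 15, 46]
  queue [14, 20, 39] -> pop 14, enqueue [none], visited so far: [12, 8, 32, 9, 15, 46, 14]
  queue [20, 39] -> pop 20, enqueue [31], visited so far: [12, 8, 32, 9, 15, 46, 14, 20]
  queue [39, 31] -> pop 39, enqueue [36], visited so far: [12, 8, 32, 9, 15, 46, 14, 20, 39]
  queue [31, 36] -> pop 31, enqueue [25], visited so far: [12, 8, 32, 9, 15, 46, 14, 20, 39, 31]
  queue [36, 25] -> pop 36, enqueue [none], visited so far: [12, 8, 32, 9, 15, 46, 14, 20, 39, 31, 36]
  queue [25] -> pop 25, enqueue [none], visited so far: [12, 8, 32, 9, 15, 46, 14, 20, 39, 31, 36, 25]
Result: [12, 8, 32, 9, 15, 46, 14, 20, 39, 31, 36, 25]


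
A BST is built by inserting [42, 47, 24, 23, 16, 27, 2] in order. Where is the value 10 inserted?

Starting tree (level order): [42, 24, 47, 23, 27, None, None, 16, None, None, None, 2]
Insertion path: 42 -> 24 -> 23 -> 16 -> 2
Result: insert 10 as right child of 2
Final tree (level order): [42, 24, 47, 23, 27, None, None, 16, None, None, None, 2, None, None, 10]


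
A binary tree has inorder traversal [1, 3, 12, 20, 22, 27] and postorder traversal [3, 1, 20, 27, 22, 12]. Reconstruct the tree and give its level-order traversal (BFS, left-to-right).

Inorder:   [1, 3, 12, 20, 22, 27]
Postorder: [3, 1, 20, 27, 22, 12]
Algorithm: postorder visits root last, so walk postorder right-to-left;
each value is the root of the current inorder slice — split it at that
value, recurse on the right subtree first, then the left.
Recursive splits:
  root=12; inorder splits into left=[1, 3], right=[20, 22, 27]
  root=22; inorder splits into left=[20], right=[27]
  root=27; inorder splits into left=[], right=[]
  root=20; inorder splits into left=[], right=[]
  root=1; inorder splits into left=[], right=[3]
  root=3; inorder splits into left=[], right=[]
Reconstructed level-order: [12, 1, 22, 3, 20, 27]


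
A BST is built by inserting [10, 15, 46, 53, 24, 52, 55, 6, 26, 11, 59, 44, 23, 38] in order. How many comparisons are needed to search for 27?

Search path for 27: 10 -> 15 -> 46 -> 24 -> 26 -> 44 -> 38
Found: False
Comparisons: 7


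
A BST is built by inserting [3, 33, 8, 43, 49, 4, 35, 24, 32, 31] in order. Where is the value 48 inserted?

Starting tree (level order): [3, None, 33, 8, 43, 4, 24, 35, 49, None, None, None, 32, None, None, None, None, 31]
Insertion path: 3 -> 33 -> 43 -> 49
Result: insert 48 as left child of 49
Final tree (level order): [3, None, 33, 8, 43, 4, 24, 35, 49, None, None, None, 32, None, None, 48, None, 31]


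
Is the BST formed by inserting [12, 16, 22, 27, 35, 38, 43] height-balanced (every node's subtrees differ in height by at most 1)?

Tree (level-order array): [12, None, 16, None, 22, None, 27, None, 35, None, 38, None, 43]
Definition: a tree is height-balanced if, at every node, |h(left) - h(right)| <= 1 (empty subtree has height -1).
Bottom-up per-node check:
  node 43: h_left=-1, h_right=-1, diff=0 [OK], height=0
  node 38: h_left=-1, h_right=0, diff=1 [OK], height=1
  node 35: h_left=-1, h_right=1, diff=2 [FAIL (|-1-1|=2 > 1)], height=2
  node 27: h_left=-1, h_right=2, diff=3 [FAIL (|-1-2|=3 > 1)], height=3
  node 22: h_left=-1, h_right=3, diff=4 [FAIL (|-1-3|=4 > 1)], height=4
  node 16: h_left=-1, h_right=4, diff=5 [FAIL (|-1-4|=5 > 1)], height=5
  node 12: h_left=-1, h_right=5, diff=6 [FAIL (|-1-5|=6 > 1)], height=6
Node 35 violates the condition: |-1 - 1| = 2 > 1.
Result: Not balanced


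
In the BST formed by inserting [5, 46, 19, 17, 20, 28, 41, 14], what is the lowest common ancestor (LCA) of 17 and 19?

Tree insertion order: [5, 46, 19, 17, 20, 28, 41, 14]
Tree (level-order array): [5, None, 46, 19, None, 17, 20, 14, None, None, 28, None, None, None, 41]
In a BST, the LCA of p=17, q=19 is the first node v on the
root-to-leaf path with p <= v <= q (go left if both < v, right if both > v).
Walk from root:
  at 5: both 17 and 19 > 5, go right
  at 46: both 17 and 19 < 46, go left
  at 19: 17 <= 19 <= 19, this is the LCA
LCA = 19


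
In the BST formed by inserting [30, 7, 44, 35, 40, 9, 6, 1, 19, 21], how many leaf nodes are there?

Tree built from: [30, 7, 44, 35, 40, 9, 6, 1, 19, 21]
Tree (level-order array): [30, 7, 44, 6, 9, 35, None, 1, None, None, 19, None, 40, None, None, None, 21]
Rule: A leaf has 0 children.
Per-node child counts:
  node 30: 2 child(ren)
  node 7: 2 child(ren)
  node 6: 1 child(ren)
  node 1: 0 child(ren)
  node 9: 1 child(ren)
  node 19: 1 child(ren)
  node 21: 0 child(ren)
  node 44: 1 child(ren)
  node 35: 1 child(ren)
  node 40: 0 child(ren)
Matching nodes: [1, 21, 40]
Count of leaf nodes: 3


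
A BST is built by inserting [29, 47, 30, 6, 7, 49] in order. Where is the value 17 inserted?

Starting tree (level order): [29, 6, 47, None, 7, 30, 49]
Insertion path: 29 -> 6 -> 7
Result: insert 17 as right child of 7
Final tree (level order): [29, 6, 47, None, 7, 30, 49, None, 17]


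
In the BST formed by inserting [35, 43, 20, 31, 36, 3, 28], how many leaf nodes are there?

Tree built from: [35, 43, 20, 31, 36, 3, 28]
Tree (level-order array): [35, 20, 43, 3, 31, 36, None, None, None, 28]
Rule: A leaf has 0 children.
Per-node child counts:
  node 35: 2 child(ren)
  node 20: 2 child(ren)
  node 3: 0 child(ren)
  node 31: 1 child(ren)
  node 28: 0 child(ren)
  node 43: 1 child(ren)
  node 36: 0 child(ren)
Matching nodes: [3, 28, 36]
Count of leaf nodes: 3


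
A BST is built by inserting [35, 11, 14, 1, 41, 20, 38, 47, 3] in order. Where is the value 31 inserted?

Starting tree (level order): [35, 11, 41, 1, 14, 38, 47, None, 3, None, 20]
Insertion path: 35 -> 11 -> 14 -> 20
Result: insert 31 as right child of 20
Final tree (level order): [35, 11, 41, 1, 14, 38, 47, None, 3, None, 20, None, None, None, None, None, None, None, 31]


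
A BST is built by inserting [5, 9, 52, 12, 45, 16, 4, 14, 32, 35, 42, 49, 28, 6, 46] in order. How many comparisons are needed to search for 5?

Search path for 5: 5
Found: True
Comparisons: 1
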